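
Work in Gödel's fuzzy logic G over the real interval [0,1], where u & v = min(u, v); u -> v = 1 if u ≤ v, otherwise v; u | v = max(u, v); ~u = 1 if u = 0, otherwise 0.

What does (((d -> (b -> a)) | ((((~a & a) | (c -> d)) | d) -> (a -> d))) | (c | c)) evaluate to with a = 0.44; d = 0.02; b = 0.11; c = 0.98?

1.00

(b -> a): 0.11 ≤ 0.44, so result = 1
(d -> (b -> a)): 0.02 ≤ 1, so result = 1
~a: Gödel ¬ of 0.44 = 0 (operand ≠ 0)
(~a & a) = min(0, 0.44) = 0
(c -> d): 0.98 > 0.02, so result = 0.02
((~a & a) | (c -> d)) = max(0, 0.02) = 0.02
(((~a & a) | (c -> d)) | d) = max(0.02, 0.02) = 0.02
(a -> d): 0.44 > 0.02, so result = 0.02
((((~a & a) | (c -> d)) | d) -> (a -> d)): 0.02 ≤ 0.02, so result = 1
((d -> (b -> a)) | ((((~a & a) | (c -> d)) | d) -> (a -> d))) = max(1, 1) = 1
(c | c) = max(0.98, 0.98) = 0.98
(((d -> (b -> a)) | ((((~a & a) | (c -> d)) | d) -> (a -> d))) | (c | c)) = max(1, 0.98) = 1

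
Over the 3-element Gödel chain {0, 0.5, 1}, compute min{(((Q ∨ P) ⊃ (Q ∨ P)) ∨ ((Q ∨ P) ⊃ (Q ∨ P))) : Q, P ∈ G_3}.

Every assignment gives 1. For instance at Q = 0, P = 0:
  (Q ∨ P) = max(0, 0) = 0
  (Q ∨ P) = max(0, 0) = 0
  ((Q ∨ P) ⊃ (Q ∨ P)): 0 ≤ 0, so result = 1
  (Q ∨ P) = max(0, 0) = 0
  (Q ∨ P) = max(0, 0) = 0
  ((Q ∨ P) ⊃ (Q ∨ P)): 0 ≤ 0, so result = 1
  (((Q ∨ P) ⊃ (Q ∨ P)) ∨ ((Q ∨ P) ⊃ (Q ∨ P))) = max(1, 1) = 1
All 9 assignments give value 1 — the formula is a G_3-tautology.

1.00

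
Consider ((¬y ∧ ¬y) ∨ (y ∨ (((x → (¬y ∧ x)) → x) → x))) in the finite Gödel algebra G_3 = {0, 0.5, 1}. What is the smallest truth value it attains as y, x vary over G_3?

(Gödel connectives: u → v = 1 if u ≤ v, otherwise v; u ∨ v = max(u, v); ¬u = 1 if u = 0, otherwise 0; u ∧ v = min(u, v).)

0.50

The minimum is attained at y = 0.5, x = 0.5:
  ¬y: Gödel ¬ of 0.5 = 0 (operand ≠ 0)
  ¬y: Gödel ¬ of 0.5 = 0 (operand ≠ 0)
  (¬y ∧ ¬y) = min(0, 0) = 0
  ¬y: Gödel ¬ of 0.5 = 0 (operand ≠ 0)
  (¬y ∧ x) = min(0, 0.5) = 0
  (x → (¬y ∧ x)): 0.5 > 0, so result = 0
  ((x → (¬y ∧ x)) → x): 0 ≤ 0.5, so result = 1
  (((x → (¬y ∧ x)) → x) → x): 1 > 0.5, so result = 0.5
  (y ∨ (((x → (¬y ∧ x)) → x) → x)) = max(0.5, 0.5) = 0.5
  ((¬y ∧ ¬y) ∨ (y ∨ (((x → (¬y ∧ x)) → x) → x))) = max(0, 0.5) = 0.5
Checking all 9 assignments confirms none give a value below 0.50.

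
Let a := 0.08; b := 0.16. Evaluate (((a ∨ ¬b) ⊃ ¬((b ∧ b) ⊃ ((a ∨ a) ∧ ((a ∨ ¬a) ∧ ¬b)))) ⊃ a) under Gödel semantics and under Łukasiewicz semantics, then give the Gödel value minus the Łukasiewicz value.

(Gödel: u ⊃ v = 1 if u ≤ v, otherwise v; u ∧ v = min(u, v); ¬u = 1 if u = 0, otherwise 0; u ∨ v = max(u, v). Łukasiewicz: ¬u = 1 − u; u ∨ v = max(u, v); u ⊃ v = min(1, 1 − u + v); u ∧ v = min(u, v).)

-0.76

Gödel evaluation:
  ¬b: Gödel ¬ of 0.16 = 0 (operand ≠ 0)
  (a ∨ ¬b) = max(0.08, 0) = 0.08
  (b ∧ b) = min(0.16, 0.16) = 0.16
  (a ∨ a) = max(0.08, 0.08) = 0.08
  ¬a: Gödel ¬ of 0.08 = 0 (operand ≠ 0)
  (a ∨ ¬a) = max(0.08, 0) = 0.08
  ¬b: Gödel ¬ of 0.16 = 0 (operand ≠ 0)
  ((a ∨ ¬a) ∧ ¬b) = min(0.08, 0) = 0
  ((a ∨ a) ∧ ((a ∨ ¬a) ∧ ¬b)) = min(0.08, 0) = 0
  ((b ∧ b) ⊃ ((a ∨ a) ∧ ((a ∨ ¬a) ∧ ¬b))): 0.16 > 0, so result = 0
  ¬((b ∧ b) ⊃ ((a ∨ a) ∧ ((a ∨ ¬a) ∧ ¬b))): Gödel ¬ of 0 = 1 (operand is 0)
  ((a ∨ ¬b) ⊃ ¬((b ∧ b) ⊃ ((a ∨ a) ∧ ((a ∨ ¬a) ∧ ¬b)))): 0.08 ≤ 1, so result = 1
  (((a ∨ ¬b) ⊃ ¬((b ∧ b) ⊃ ((a ∨ a) ∧ ((a ∨ ¬a) ∧ ¬b)))) ⊃ a): 1 > 0.08, so result = 0.08
  Gödel value = 0.08
Łukasiewicz evaluation:
  ¬b: Łukasiewicz ¬ gives 1 − 0.16 = 0.84
  (a ∨ ¬b) = max(0.08, 0.84) = 0.84
  (b ∧ b) = min(0.16, 0.16) = 0.16
  (a ∨ a) = max(0.08, 0.08) = 0.08
  ¬a: Łukasiewicz ¬ gives 1 − 0.08 = 0.92
  (a ∨ ¬a) = max(0.08, 0.92) = 0.92
  ¬b: Łukasiewicz ¬ gives 1 − 0.16 = 0.84
  ((a ∨ ¬a) ∧ ¬b) = min(0.92, 0.84) = 0.84
  ((a ∨ a) ∧ ((a ∨ ¬a) ∧ ¬b)) = min(0.08, 0.84) = 0.08
  ((b ∧ b) ⊃ ((a ∨ a) ∧ ((a ∨ ¬a) ∧ ¬b))): min(1, 1 − 0.16 + 0.08) = 0.92
  ¬((b ∧ b) ⊃ ((a ∨ a) ∧ ((a ∨ ¬a) ∧ ¬b))): Łukasiewicz ¬ gives 1 − 0.92 = 0.08
  ((a ∨ ¬b) ⊃ ¬((b ∧ b) ⊃ ((a ∨ a) ∧ ((a ∨ ¬a) ∧ ¬b)))): min(1, 1 − 0.84 + 0.08) = 0.24
  (((a ∨ ¬b) ⊃ ¬((b ∧ b) ⊃ ((a ∨ a) ∧ ((a ∨ ¬a) ∧ ¬b)))) ⊃ a): min(1, 1 − 0.24 + 0.08) = 0.84
  Łukasiewicz value = 0.84
Difference: 0.08 − 0.84 = -0.76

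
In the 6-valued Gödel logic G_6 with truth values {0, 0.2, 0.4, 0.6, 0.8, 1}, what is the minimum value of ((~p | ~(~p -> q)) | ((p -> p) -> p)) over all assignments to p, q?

The minimum is attained at p = 0.2, q = 0:
  ~p: Gödel ¬ of 0.2 = 0 (operand ≠ 0)
  ~p: Gödel ¬ of 0.2 = 0 (operand ≠ 0)
  (~p -> q): 0 ≤ 0, so result = 1
  ~(~p -> q): Gödel ¬ of 1 = 0 (operand ≠ 0)
  (~p | ~(~p -> q)) = max(0, 0) = 0
  (p -> p): 0.2 ≤ 0.2, so result = 1
  ((p -> p) -> p): 1 > 0.2, so result = 0.2
  ((~p | ~(~p -> q)) | ((p -> p) -> p)) = max(0, 0.2) = 0.2
Checking all 36 assignments confirms none give a value below 0.20.

0.20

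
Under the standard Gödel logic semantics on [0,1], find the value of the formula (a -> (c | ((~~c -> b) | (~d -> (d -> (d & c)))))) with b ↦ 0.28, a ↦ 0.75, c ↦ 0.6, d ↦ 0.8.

~c: Gödel ¬ of 0.6 = 0 (operand ≠ 0)
~~c: Gödel ¬ of 0 = 1 (operand is 0)
(~~c -> b): 1 > 0.28, so result = 0.28
~d: Gödel ¬ of 0.8 = 0 (operand ≠ 0)
(d & c) = min(0.8, 0.6) = 0.6
(d -> (d & c)): 0.8 > 0.6, so result = 0.6
(~d -> (d -> (d & c))): 0 ≤ 0.6, so result = 1
((~~c -> b) | (~d -> (d -> (d & c)))) = max(0.28, 1) = 1
(c | ((~~c -> b) | (~d -> (d -> (d & c))))) = max(0.6, 1) = 1
(a -> (c | ((~~c -> b) | (~d -> (d -> (d & c)))))): 0.75 ≤ 1, so result = 1

1.00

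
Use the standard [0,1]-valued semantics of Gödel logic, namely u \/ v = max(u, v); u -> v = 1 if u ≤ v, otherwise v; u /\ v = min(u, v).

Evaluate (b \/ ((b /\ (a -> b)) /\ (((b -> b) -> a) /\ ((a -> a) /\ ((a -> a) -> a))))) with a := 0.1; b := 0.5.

0.50

(a -> b): 0.1 ≤ 0.5, so result = 1
(b /\ (a -> b)) = min(0.5, 1) = 0.5
(b -> b): 0.5 ≤ 0.5, so result = 1
((b -> b) -> a): 1 > 0.1, so result = 0.1
(a -> a): 0.1 ≤ 0.1, so result = 1
(a -> a): 0.1 ≤ 0.1, so result = 1
((a -> a) -> a): 1 > 0.1, so result = 0.1
((a -> a) /\ ((a -> a) -> a)) = min(1, 0.1) = 0.1
(((b -> b) -> a) /\ ((a -> a) /\ ((a -> a) -> a))) = min(0.1, 0.1) = 0.1
((b /\ (a -> b)) /\ (((b -> b) -> a) /\ ((a -> a) /\ ((a -> a) -> a)))) = min(0.5, 0.1) = 0.1
(b \/ ((b /\ (a -> b)) /\ (((b -> b) -> a) /\ ((a -> a) /\ ((a -> a) -> a))))) = max(0.5, 0.1) = 0.5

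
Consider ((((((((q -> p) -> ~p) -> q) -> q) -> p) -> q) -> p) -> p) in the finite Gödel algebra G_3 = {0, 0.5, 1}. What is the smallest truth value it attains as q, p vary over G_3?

The minimum is attained at q = 0, p = 0.5:
  (q -> p): 0 ≤ 0.5, so result = 1
  ~p: Gödel ¬ of 0.5 = 0 (operand ≠ 0)
  ((q -> p) -> ~p): 1 > 0, so result = 0
  (((q -> p) -> ~p) -> q): 0 ≤ 0, so result = 1
  ((((q -> p) -> ~p) -> q) -> q): 1 > 0, so result = 0
  (((((q -> p) -> ~p) -> q) -> q) -> p): 0 ≤ 0.5, so result = 1
  ((((((q -> p) -> ~p) -> q) -> q) -> p) -> q): 1 > 0, so result = 0
  (((((((q -> p) -> ~p) -> q) -> q) -> p) -> q) -> p): 0 ≤ 0.5, so result = 1
  ((((((((q -> p) -> ~p) -> q) -> q) -> p) -> q) -> p) -> p): 1 > 0.5, so result = 0.5
Checking all 9 assignments confirms none give a value below 0.50.

0.50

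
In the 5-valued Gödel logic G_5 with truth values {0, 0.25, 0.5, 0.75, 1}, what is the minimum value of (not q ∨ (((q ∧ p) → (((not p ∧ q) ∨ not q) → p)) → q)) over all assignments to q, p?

The minimum is attained at q = 0.25, p = 0:
  not q: Gödel ¬ of 0.25 = 0 (operand ≠ 0)
  (q ∧ p) = min(0.25, 0) = 0
  not p: Gödel ¬ of 0 = 1 (operand is 0)
  (not p ∧ q) = min(1, 0.25) = 0.25
  not q: Gödel ¬ of 0.25 = 0 (operand ≠ 0)
  ((not p ∧ q) ∨ not q) = max(0.25, 0) = 0.25
  (((not p ∧ q) ∨ not q) → p): 0.25 > 0, so result = 0
  ((q ∧ p) → (((not p ∧ q) ∨ not q) → p)): 0 ≤ 0, so result = 1
  (((q ∧ p) → (((not p ∧ q) ∨ not q) → p)) → q): 1 > 0.25, so result = 0.25
  (not q ∨ (((q ∧ p) → (((not p ∧ q) ∨ not q) → p)) → q)) = max(0, 0.25) = 0.25
Checking all 25 assignments confirms none give a value below 0.25.

0.25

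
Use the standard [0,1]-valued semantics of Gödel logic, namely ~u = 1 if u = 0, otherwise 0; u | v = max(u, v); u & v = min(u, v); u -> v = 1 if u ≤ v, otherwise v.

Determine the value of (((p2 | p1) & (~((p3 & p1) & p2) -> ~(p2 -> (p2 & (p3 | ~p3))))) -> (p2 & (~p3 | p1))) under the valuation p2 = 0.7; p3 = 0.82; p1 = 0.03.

(p2 | p1) = max(0.7, 0.03) = 0.7
(p3 & p1) = min(0.82, 0.03) = 0.03
((p3 & p1) & p2) = min(0.03, 0.7) = 0.03
~((p3 & p1) & p2): Gödel ¬ of 0.03 = 0 (operand ≠ 0)
~p3: Gödel ¬ of 0.82 = 0 (operand ≠ 0)
(p3 | ~p3) = max(0.82, 0) = 0.82
(p2 & (p3 | ~p3)) = min(0.7, 0.82) = 0.7
(p2 -> (p2 & (p3 | ~p3))): 0.7 ≤ 0.7, so result = 1
~(p2 -> (p2 & (p3 | ~p3))): Gödel ¬ of 1 = 0 (operand ≠ 0)
(~((p3 & p1) & p2) -> ~(p2 -> (p2 & (p3 | ~p3)))): 0 ≤ 0, so result = 1
((p2 | p1) & (~((p3 & p1) & p2) -> ~(p2 -> (p2 & (p3 | ~p3))))) = min(0.7, 1) = 0.7
~p3: Gödel ¬ of 0.82 = 0 (operand ≠ 0)
(~p3 | p1) = max(0, 0.03) = 0.03
(p2 & (~p3 | p1)) = min(0.7, 0.03) = 0.03
(((p2 | p1) & (~((p3 & p1) & p2) -> ~(p2 -> (p2 & (p3 | ~p3))))) -> (p2 & (~p3 | p1))): 0.7 > 0.03, so result = 0.03

0.03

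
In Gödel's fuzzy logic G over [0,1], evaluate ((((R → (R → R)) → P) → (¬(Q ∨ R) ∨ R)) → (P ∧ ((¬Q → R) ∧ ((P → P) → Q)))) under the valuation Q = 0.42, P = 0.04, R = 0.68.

(R → R): 0.68 ≤ 0.68, so result = 1
(R → (R → R)): 0.68 ≤ 1, so result = 1
((R → (R → R)) → P): 1 > 0.04, so result = 0.04
(Q ∨ R) = max(0.42, 0.68) = 0.68
¬(Q ∨ R): Gödel ¬ of 0.68 = 0 (operand ≠ 0)
(¬(Q ∨ R) ∨ R) = max(0, 0.68) = 0.68
(((R → (R → R)) → P) → (¬(Q ∨ R) ∨ R)): 0.04 ≤ 0.68, so result = 1
¬Q: Gödel ¬ of 0.42 = 0 (operand ≠ 0)
(¬Q → R): 0 ≤ 0.68, so result = 1
(P → P): 0.04 ≤ 0.04, so result = 1
((P → P) → Q): 1 > 0.42, so result = 0.42
((¬Q → R) ∧ ((P → P) → Q)) = min(1, 0.42) = 0.42
(P ∧ ((¬Q → R) ∧ ((P → P) → Q))) = min(0.04, 0.42) = 0.04
((((R → (R → R)) → P) → (¬(Q ∨ R) ∨ R)) → (P ∧ ((¬Q → R) ∧ ((P → P) → Q)))): 1 > 0.04, so result = 0.04

0.04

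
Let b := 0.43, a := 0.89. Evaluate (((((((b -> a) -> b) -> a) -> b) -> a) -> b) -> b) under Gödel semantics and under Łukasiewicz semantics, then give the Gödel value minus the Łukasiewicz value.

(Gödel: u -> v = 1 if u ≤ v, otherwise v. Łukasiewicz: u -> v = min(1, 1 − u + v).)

0.00

Gödel evaluation:
  (b -> a): 0.43 ≤ 0.89, so result = 1
  ((b -> a) -> b): 1 > 0.43, so result = 0.43
  (((b -> a) -> b) -> a): 0.43 ≤ 0.89, so result = 1
  ((((b -> a) -> b) -> a) -> b): 1 > 0.43, so result = 0.43
  (((((b -> a) -> b) -> a) -> b) -> a): 0.43 ≤ 0.89, so result = 1
  ((((((b -> a) -> b) -> a) -> b) -> a) -> b): 1 > 0.43, so result = 0.43
  (((((((b -> a) -> b) -> a) -> b) -> a) -> b) -> b): 0.43 ≤ 0.43, so result = 1
  Gödel value = 1
Łukasiewicz evaluation:
  (b -> a): min(1, 1 − 0.43 + 0.89) = 1
  ((b -> a) -> b): min(1, 1 − 1 + 0.43) = 0.43
  (((b -> a) -> b) -> a): min(1, 1 − 0.43 + 0.89) = 1
  ((((b -> a) -> b) -> a) -> b): min(1, 1 − 1 + 0.43) = 0.43
  (((((b -> a) -> b) -> a) -> b) -> a): min(1, 1 − 0.43 + 0.89) = 1
  ((((((b -> a) -> b) -> a) -> b) -> a) -> b): min(1, 1 − 1 + 0.43) = 0.43
  (((((((b -> a) -> b) -> a) -> b) -> a) -> b) -> b): min(1, 1 − 0.43 + 0.43) = 1
  Łukasiewicz value = 1
Difference: 1 − 1 = 0.00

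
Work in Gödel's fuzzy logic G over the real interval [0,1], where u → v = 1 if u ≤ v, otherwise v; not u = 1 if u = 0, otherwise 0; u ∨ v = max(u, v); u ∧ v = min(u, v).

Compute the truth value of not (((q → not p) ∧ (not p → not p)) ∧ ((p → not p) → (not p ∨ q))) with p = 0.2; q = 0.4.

1.00

not p: Gödel ¬ of 0.2 = 0 (operand ≠ 0)
(q → not p): 0.4 > 0, so result = 0
not p: Gödel ¬ of 0.2 = 0 (operand ≠ 0)
not p: Gödel ¬ of 0.2 = 0 (operand ≠ 0)
(not p → not p): 0 ≤ 0, so result = 1
((q → not p) ∧ (not p → not p)) = min(0, 1) = 0
not p: Gödel ¬ of 0.2 = 0 (operand ≠ 0)
(p → not p): 0.2 > 0, so result = 0
not p: Gödel ¬ of 0.2 = 0 (operand ≠ 0)
(not p ∨ q) = max(0, 0.4) = 0.4
((p → not p) → (not p ∨ q)): 0 ≤ 0.4, so result = 1
(((q → not p) ∧ (not p → not p)) ∧ ((p → not p) → (not p ∨ q))) = min(0, 1) = 0
not (((q → not p) ∧ (not p → not p)) ∧ ((p → not p) → (not p ∨ q))): Gödel ¬ of 0 = 1 (operand is 0)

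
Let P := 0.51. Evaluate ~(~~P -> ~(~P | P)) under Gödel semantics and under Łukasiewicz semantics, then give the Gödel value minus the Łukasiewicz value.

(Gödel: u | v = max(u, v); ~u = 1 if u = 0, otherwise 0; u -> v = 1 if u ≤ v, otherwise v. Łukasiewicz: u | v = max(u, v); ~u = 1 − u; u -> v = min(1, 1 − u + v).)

0.98

Gödel evaluation:
  ~P: Gödel ¬ of 0.51 = 0 (operand ≠ 0)
  ~~P: Gödel ¬ of 0 = 1 (operand is 0)
  ~P: Gödel ¬ of 0.51 = 0 (operand ≠ 0)
  (~P | P) = max(0, 0.51) = 0.51
  ~(~P | P): Gödel ¬ of 0.51 = 0 (operand ≠ 0)
  (~~P -> ~(~P | P)): 1 > 0, so result = 0
  ~(~~P -> ~(~P | P)): Gödel ¬ of 0 = 1 (operand is 0)
  Gödel value = 1
Łukasiewicz evaluation:
  ~P: Łukasiewicz ¬ gives 1 − 0.51 = 0.49
  ~~P: Łukasiewicz ¬ gives 1 − 0.49 = 0.51
  ~P: Łukasiewicz ¬ gives 1 − 0.51 = 0.49
  (~P | P) = max(0.49, 0.51) = 0.51
  ~(~P | P): Łukasiewicz ¬ gives 1 − 0.51 = 0.49
  (~~P -> ~(~P | P)): min(1, 1 − 0.51 + 0.49) = 0.98
  ~(~~P -> ~(~P | P)): Łukasiewicz ¬ gives 1 − 0.98 = 0.02
  Łukasiewicz value = 0.02
Difference: 1 − 0.02 = 0.98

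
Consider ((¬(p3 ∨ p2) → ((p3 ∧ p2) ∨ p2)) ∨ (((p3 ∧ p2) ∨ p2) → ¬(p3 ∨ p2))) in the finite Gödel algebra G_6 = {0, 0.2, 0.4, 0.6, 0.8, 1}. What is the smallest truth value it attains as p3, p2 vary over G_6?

Every assignment gives 1. For instance at p3 = 0, p2 = 0:
  (p3 ∨ p2) = max(0, 0) = 0
  ¬(p3 ∨ p2): Gödel ¬ of 0 = 1 (operand is 0)
  (p3 ∧ p2) = min(0, 0) = 0
  ((p3 ∧ p2) ∨ p2) = max(0, 0) = 0
  (¬(p3 ∨ p2) → ((p3 ∧ p2) ∨ p2)): 1 > 0, so result = 0
  (p3 ∧ p2) = min(0, 0) = 0
  ((p3 ∧ p2) ∨ p2) = max(0, 0) = 0
  (p3 ∨ p2) = max(0, 0) = 0
  ¬(p3 ∨ p2): Gödel ¬ of 0 = 1 (operand is 0)
  (((p3 ∧ p2) ∨ p2) → ¬(p3 ∨ p2)): 0 ≤ 1, so result = 1
  ((¬(p3 ∨ p2) → ((p3 ∧ p2) ∨ p2)) ∨ (((p3 ∧ p2) ∨ p2) → ¬(p3 ∨ p2))) = max(0, 1) = 1
All 36 assignments give value 1 — the formula is a G_6-tautology.

1.00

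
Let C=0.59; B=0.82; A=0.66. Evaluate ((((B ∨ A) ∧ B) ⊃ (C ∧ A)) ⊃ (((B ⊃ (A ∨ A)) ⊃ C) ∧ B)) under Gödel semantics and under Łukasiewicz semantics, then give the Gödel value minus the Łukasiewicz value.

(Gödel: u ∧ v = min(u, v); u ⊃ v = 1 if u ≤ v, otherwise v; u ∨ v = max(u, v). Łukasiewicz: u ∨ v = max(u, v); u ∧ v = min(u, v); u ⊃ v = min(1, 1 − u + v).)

Gödel evaluation:
  (B ∨ A) = max(0.82, 0.66) = 0.82
  ((B ∨ A) ∧ B) = min(0.82, 0.82) = 0.82
  (C ∧ A) = min(0.59, 0.66) = 0.59
  (((B ∨ A) ∧ B) ⊃ (C ∧ A)): 0.82 > 0.59, so result = 0.59
  (A ∨ A) = max(0.66, 0.66) = 0.66
  (B ⊃ (A ∨ A)): 0.82 > 0.66, so result = 0.66
  ((B ⊃ (A ∨ A)) ⊃ C): 0.66 > 0.59, so result = 0.59
  (((B ⊃ (A ∨ A)) ⊃ C) ∧ B) = min(0.59, 0.82) = 0.59
  ((((B ∨ A) ∧ B) ⊃ (C ∧ A)) ⊃ (((B ⊃ (A ∨ A)) ⊃ C) ∧ B)): 0.59 ≤ 0.59, so result = 1
  Gödel value = 1
Łukasiewicz evaluation:
  (B ∨ A) = max(0.82, 0.66) = 0.82
  ((B ∨ A) ∧ B) = min(0.82, 0.82) = 0.82
  (C ∧ A) = min(0.59, 0.66) = 0.59
  (((B ∨ A) ∧ B) ⊃ (C ∧ A)): min(1, 1 − 0.82 + 0.59) = 0.77
  (A ∨ A) = max(0.66, 0.66) = 0.66
  (B ⊃ (A ∨ A)): min(1, 1 − 0.82 + 0.66) = 0.84
  ((B ⊃ (A ∨ A)) ⊃ C): min(1, 1 − 0.84 + 0.59) = 0.75
  (((B ⊃ (A ∨ A)) ⊃ C) ∧ B) = min(0.75, 0.82) = 0.75
  ((((B ∨ A) ∧ B) ⊃ (C ∧ A)) ⊃ (((B ⊃ (A ∨ A)) ⊃ C) ∧ B)): min(1, 1 − 0.77 + 0.75) = 0.98
  Łukasiewicz value = 0.98
Difference: 1 − 0.98 = 0.02

0.02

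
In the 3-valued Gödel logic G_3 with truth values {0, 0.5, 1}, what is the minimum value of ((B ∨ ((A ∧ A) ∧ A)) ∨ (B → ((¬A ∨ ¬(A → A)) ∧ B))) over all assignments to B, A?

0.50

The minimum is attained at B = 0.5, A = 0.5:
  (A ∧ A) = min(0.5, 0.5) = 0.5
  ((A ∧ A) ∧ A) = min(0.5, 0.5) = 0.5
  (B ∨ ((A ∧ A) ∧ A)) = max(0.5, 0.5) = 0.5
  ¬A: Gödel ¬ of 0.5 = 0 (operand ≠ 0)
  (A → A): 0.5 ≤ 0.5, so result = 1
  ¬(A → A): Gödel ¬ of 1 = 0 (operand ≠ 0)
  (¬A ∨ ¬(A → A)) = max(0, 0) = 0
  ((¬A ∨ ¬(A → A)) ∧ B) = min(0, 0.5) = 0
  (B → ((¬A ∨ ¬(A → A)) ∧ B)): 0.5 > 0, so result = 0
  ((B ∨ ((A ∧ A) ∧ A)) ∨ (B → ((¬A ∨ ¬(A → A)) ∧ B))) = max(0.5, 0) = 0.5
Checking all 9 assignments confirms none give a value below 0.50.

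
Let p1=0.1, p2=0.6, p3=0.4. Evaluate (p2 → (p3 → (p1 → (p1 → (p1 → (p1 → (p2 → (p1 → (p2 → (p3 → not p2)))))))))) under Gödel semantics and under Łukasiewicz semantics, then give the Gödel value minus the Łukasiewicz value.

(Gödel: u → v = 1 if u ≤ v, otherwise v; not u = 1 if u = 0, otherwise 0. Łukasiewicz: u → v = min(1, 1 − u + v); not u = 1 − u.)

-1.00

Gödel evaluation:
  not p2: Gödel ¬ of 0.6 = 0 (operand ≠ 0)
  (p3 → not p2): 0.4 > 0, so result = 0
  (p2 → (p3 → not p2)): 0.6 > 0, so result = 0
  (p1 → (p2 → (p3 → not p2))): 0.1 > 0, so result = 0
  (p2 → (p1 → (p2 → (p3 → not p2)))): 0.6 > 0, so result = 0
  (p1 → (p2 → (p1 → (p2 → (p3 → not p2))))): 0.1 > 0, so result = 0
  (p1 → (p1 → (p2 → (p1 → (p2 → (p3 → not p2)))))): 0.1 > 0, so result = 0
  (p1 → (p1 → (p1 → (p2 → (p1 → (p2 → (p3 → not p2))))))): 0.1 > 0, so result = 0
  (p1 → (p1 → (p1 → (p1 → (p2 → (p1 → (p2 → (p3 → not p2)))))))): 0.1 > 0, so result = 0
  (p3 → (p1 → (p1 → (p1 → (p1 → (p2 → (p1 → (p2 → (p3 → not p2))))))))): 0.4 > 0, so result = 0
  (p2 → (p3 → (p1 → (p1 → (p1 → (p1 → (p2 → (p1 → (p2 → (p3 → not p2)))))))))): 0.6 > 0, so result = 0
  Gödel value = 0
Łukasiewicz evaluation:
  not p2: Łukasiewicz ¬ gives 1 − 0.6 = 0.4
  (p3 → not p2): min(1, 1 − 0.4 + 0.4) = 1
  (p2 → (p3 → not p2)): min(1, 1 − 0.6 + 1) = 1
  (p1 → (p2 → (p3 → not p2))): min(1, 1 − 0.1 + 1) = 1
  (p2 → (p1 → (p2 → (p3 → not p2)))): min(1, 1 − 0.6 + 1) = 1
  (p1 → (p2 → (p1 → (p2 → (p3 → not p2))))): min(1, 1 − 0.1 + 1) = 1
  (p1 → (p1 → (p2 → (p1 → (p2 → (p3 → not p2)))))): min(1, 1 − 0.1 + 1) = 1
  (p1 → (p1 → (p1 → (p2 → (p1 → (p2 → (p3 → not p2))))))): min(1, 1 − 0.1 + 1) = 1
  (p1 → (p1 → (p1 → (p1 → (p2 → (p1 → (p2 → (p3 → not p2)))))))): min(1, 1 − 0.1 + 1) = 1
  (p3 → (p1 → (p1 → (p1 → (p1 → (p2 → (p1 → (p2 → (p3 → not p2))))))))): min(1, 1 − 0.4 + 1) = 1
  (p2 → (p3 → (p1 → (p1 → (p1 → (p1 → (p2 → (p1 → (p2 → (p3 → not p2)))))))))): min(1, 1 − 0.6 + 1) = 1
  Łukasiewicz value = 1
Difference: 0 − 1 = -1.00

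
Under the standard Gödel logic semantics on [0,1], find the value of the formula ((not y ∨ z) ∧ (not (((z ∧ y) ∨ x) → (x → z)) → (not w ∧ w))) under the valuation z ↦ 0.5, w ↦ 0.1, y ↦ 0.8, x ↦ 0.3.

0.50

not y: Gödel ¬ of 0.8 = 0 (operand ≠ 0)
(not y ∨ z) = max(0, 0.5) = 0.5
(z ∧ y) = min(0.5, 0.8) = 0.5
((z ∧ y) ∨ x) = max(0.5, 0.3) = 0.5
(x → z): 0.3 ≤ 0.5, so result = 1
(((z ∧ y) ∨ x) → (x → z)): 0.5 ≤ 1, so result = 1
not (((z ∧ y) ∨ x) → (x → z)): Gödel ¬ of 1 = 0 (operand ≠ 0)
not w: Gödel ¬ of 0.1 = 0 (operand ≠ 0)
(not w ∧ w) = min(0, 0.1) = 0
(not (((z ∧ y) ∨ x) → (x → z)) → (not w ∧ w)): 0 ≤ 0, so result = 1
((not y ∨ z) ∧ (not (((z ∧ y) ∨ x) → (x → z)) → (not w ∧ w))) = min(0.5, 1) = 0.5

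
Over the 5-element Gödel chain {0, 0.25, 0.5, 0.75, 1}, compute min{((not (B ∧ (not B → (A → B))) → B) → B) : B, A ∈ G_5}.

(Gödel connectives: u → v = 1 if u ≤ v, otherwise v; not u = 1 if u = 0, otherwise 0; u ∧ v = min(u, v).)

The minimum is attained at B = 0.25, A = 0:
  not B: Gödel ¬ of 0.25 = 0 (operand ≠ 0)
  (A → B): 0 ≤ 0.25, so result = 1
  (not B → (A → B)): 0 ≤ 1, so result = 1
  (B ∧ (not B → (A → B))) = min(0.25, 1) = 0.25
  not (B ∧ (not B → (A → B))): Gödel ¬ of 0.25 = 0 (operand ≠ 0)
  (not (B ∧ (not B → (A → B))) → B): 0 ≤ 0.25, so result = 1
  ((not (B ∧ (not B → (A → B))) → B) → B): 1 > 0.25, so result = 0.25
Checking all 25 assignments confirms none give a value below 0.25.

0.25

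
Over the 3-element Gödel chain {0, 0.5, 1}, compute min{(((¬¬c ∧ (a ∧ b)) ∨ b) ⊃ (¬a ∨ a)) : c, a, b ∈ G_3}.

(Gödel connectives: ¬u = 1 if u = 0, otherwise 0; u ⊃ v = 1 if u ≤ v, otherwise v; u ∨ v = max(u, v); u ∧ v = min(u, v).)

The minimum is attained at c = 0, a = 0.5, b = 1:
  ¬c: Gödel ¬ of 0 = 1 (operand is 0)
  ¬¬c: Gödel ¬ of 1 = 0 (operand ≠ 0)
  (a ∧ b) = min(0.5, 1) = 0.5
  (¬¬c ∧ (a ∧ b)) = min(0, 0.5) = 0
  ((¬¬c ∧ (a ∧ b)) ∨ b) = max(0, 1) = 1
  ¬a: Gödel ¬ of 0.5 = 0 (operand ≠ 0)
  (¬a ∨ a) = max(0, 0.5) = 0.5
  (((¬¬c ∧ (a ∧ b)) ∨ b) ⊃ (¬a ∨ a)): 1 > 0.5, so result = 0.5
Checking all 27 assignments confirms none give a value below 0.50.

0.50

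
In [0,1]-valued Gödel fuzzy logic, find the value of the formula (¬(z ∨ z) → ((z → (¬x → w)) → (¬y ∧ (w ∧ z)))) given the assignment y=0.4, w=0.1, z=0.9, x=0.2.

(z ∨ z) = max(0.9, 0.9) = 0.9
¬(z ∨ z): Gödel ¬ of 0.9 = 0 (operand ≠ 0)
¬x: Gödel ¬ of 0.2 = 0 (operand ≠ 0)
(¬x → w): 0 ≤ 0.1, so result = 1
(z → (¬x → w)): 0.9 ≤ 1, so result = 1
¬y: Gödel ¬ of 0.4 = 0 (operand ≠ 0)
(w ∧ z) = min(0.1, 0.9) = 0.1
(¬y ∧ (w ∧ z)) = min(0, 0.1) = 0
((z → (¬x → w)) → (¬y ∧ (w ∧ z))): 1 > 0, so result = 0
(¬(z ∨ z) → ((z → (¬x → w)) → (¬y ∧ (w ∧ z)))): 0 ≤ 0, so result = 1

1.00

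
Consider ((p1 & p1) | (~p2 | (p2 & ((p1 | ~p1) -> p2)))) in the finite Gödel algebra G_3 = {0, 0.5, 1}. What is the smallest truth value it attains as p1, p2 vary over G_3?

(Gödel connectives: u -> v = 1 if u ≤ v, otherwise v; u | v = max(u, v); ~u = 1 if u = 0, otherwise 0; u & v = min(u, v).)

0.50

The minimum is attained at p1 = 0, p2 = 0.5:
  (p1 & p1) = min(0, 0) = 0
  ~p2: Gödel ¬ of 0.5 = 0 (operand ≠ 0)
  ~p1: Gödel ¬ of 0 = 1 (operand is 0)
  (p1 | ~p1) = max(0, 1) = 1
  ((p1 | ~p1) -> p2): 1 > 0.5, so result = 0.5
  (p2 & ((p1 | ~p1) -> p2)) = min(0.5, 0.5) = 0.5
  (~p2 | (p2 & ((p1 | ~p1) -> p2))) = max(0, 0.5) = 0.5
  ((p1 & p1) | (~p2 | (p2 & ((p1 | ~p1) -> p2)))) = max(0, 0.5) = 0.5
Checking all 9 assignments confirms none give a value below 0.50.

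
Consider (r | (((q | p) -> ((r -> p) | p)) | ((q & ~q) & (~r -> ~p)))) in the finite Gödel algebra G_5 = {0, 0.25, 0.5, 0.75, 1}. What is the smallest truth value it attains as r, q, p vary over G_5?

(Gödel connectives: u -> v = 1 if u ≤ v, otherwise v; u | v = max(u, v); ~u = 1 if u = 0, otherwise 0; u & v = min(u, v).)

The minimum is attained at r = 0.25, q = 0.25, p = 0:
  (q | p) = max(0.25, 0) = 0.25
  (r -> p): 0.25 > 0, so result = 0
  ((r -> p) | p) = max(0, 0) = 0
  ((q | p) -> ((r -> p) | p)): 0.25 > 0, so result = 0
  ~q: Gödel ¬ of 0.25 = 0 (operand ≠ 0)
  (q & ~q) = min(0.25, 0) = 0
  ~r: Gödel ¬ of 0.25 = 0 (operand ≠ 0)
  ~p: Gödel ¬ of 0 = 1 (operand is 0)
  (~r -> ~p): 0 ≤ 1, so result = 1
  ((q & ~q) & (~r -> ~p)) = min(0, 1) = 0
  (((q | p) -> ((r -> p) | p)) | ((q & ~q) & (~r -> ~p))) = max(0, 0) = 0
  (r | (((q | p) -> ((r -> p) | p)) | ((q & ~q) & (~r -> ~p)))) = max(0.25, 0) = 0.25
Checking all 125 assignments confirms none give a value below 0.25.

0.25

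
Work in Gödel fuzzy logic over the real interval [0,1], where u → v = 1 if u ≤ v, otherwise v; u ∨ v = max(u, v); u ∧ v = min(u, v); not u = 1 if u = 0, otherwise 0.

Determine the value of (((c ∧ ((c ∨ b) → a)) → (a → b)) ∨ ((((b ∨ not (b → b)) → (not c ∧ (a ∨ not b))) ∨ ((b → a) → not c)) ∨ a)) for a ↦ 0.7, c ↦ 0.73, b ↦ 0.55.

(c ∨ b) = max(0.73, 0.55) = 0.73
((c ∨ b) → a): 0.73 > 0.7, so result = 0.7
(c ∧ ((c ∨ b) → a)) = min(0.73, 0.7) = 0.7
(a → b): 0.7 > 0.55, so result = 0.55
((c ∧ ((c ∨ b) → a)) → (a → b)): 0.7 > 0.55, so result = 0.55
(b → b): 0.55 ≤ 0.55, so result = 1
not (b → b): Gödel ¬ of 1 = 0 (operand ≠ 0)
(b ∨ not (b → b)) = max(0.55, 0) = 0.55
not c: Gödel ¬ of 0.73 = 0 (operand ≠ 0)
not b: Gödel ¬ of 0.55 = 0 (operand ≠ 0)
(a ∨ not b) = max(0.7, 0) = 0.7
(not c ∧ (a ∨ not b)) = min(0, 0.7) = 0
((b ∨ not (b → b)) → (not c ∧ (a ∨ not b))): 0.55 > 0, so result = 0
(b → a): 0.55 ≤ 0.7, so result = 1
not c: Gödel ¬ of 0.73 = 0 (operand ≠ 0)
((b → a) → not c): 1 > 0, so result = 0
(((b ∨ not (b → b)) → (not c ∧ (a ∨ not b))) ∨ ((b → a) → not c)) = max(0, 0) = 0
((((b ∨ not (b → b)) → (not c ∧ (a ∨ not b))) ∨ ((b → a) → not c)) ∨ a) = max(0, 0.7) = 0.7
(((c ∧ ((c ∨ b) → a)) → (a → b)) ∨ ((((b ∨ not (b → b)) → (not c ∧ (a ∨ not b))) ∨ ((b → a) → not c)) ∨ a)) = max(0.55, 0.7) = 0.7

0.70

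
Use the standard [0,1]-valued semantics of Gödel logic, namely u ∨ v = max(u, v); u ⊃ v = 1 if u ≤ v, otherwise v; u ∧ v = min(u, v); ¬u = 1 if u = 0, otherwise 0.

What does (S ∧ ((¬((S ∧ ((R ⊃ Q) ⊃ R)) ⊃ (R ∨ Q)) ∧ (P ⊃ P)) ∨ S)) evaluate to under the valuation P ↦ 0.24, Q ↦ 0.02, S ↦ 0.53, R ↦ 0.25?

0.53

(R ⊃ Q): 0.25 > 0.02, so result = 0.02
((R ⊃ Q) ⊃ R): 0.02 ≤ 0.25, so result = 1
(S ∧ ((R ⊃ Q) ⊃ R)) = min(0.53, 1) = 0.53
(R ∨ Q) = max(0.25, 0.02) = 0.25
((S ∧ ((R ⊃ Q) ⊃ R)) ⊃ (R ∨ Q)): 0.53 > 0.25, so result = 0.25
¬((S ∧ ((R ⊃ Q) ⊃ R)) ⊃ (R ∨ Q)): Gödel ¬ of 0.25 = 0 (operand ≠ 0)
(P ⊃ P): 0.24 ≤ 0.24, so result = 1
(¬((S ∧ ((R ⊃ Q) ⊃ R)) ⊃ (R ∨ Q)) ∧ (P ⊃ P)) = min(0, 1) = 0
((¬((S ∧ ((R ⊃ Q) ⊃ R)) ⊃ (R ∨ Q)) ∧ (P ⊃ P)) ∨ S) = max(0, 0.53) = 0.53
(S ∧ ((¬((S ∧ ((R ⊃ Q) ⊃ R)) ⊃ (R ∨ Q)) ∧ (P ⊃ P)) ∨ S)) = min(0.53, 0.53) = 0.53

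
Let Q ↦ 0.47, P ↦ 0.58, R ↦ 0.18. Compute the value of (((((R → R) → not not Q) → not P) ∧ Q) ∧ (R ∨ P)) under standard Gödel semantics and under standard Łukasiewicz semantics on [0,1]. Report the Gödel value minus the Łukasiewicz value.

-0.47

Gödel evaluation:
  (R → R): 0.18 ≤ 0.18, so result = 1
  not Q: Gödel ¬ of 0.47 = 0 (operand ≠ 0)
  not not Q: Gödel ¬ of 0 = 1 (operand is 0)
  ((R → R) → not not Q): 1 ≤ 1, so result = 1
  not P: Gödel ¬ of 0.58 = 0 (operand ≠ 0)
  (((R → R) → not not Q) → not P): 1 > 0, so result = 0
  ((((R → R) → not not Q) → not P) ∧ Q) = min(0, 0.47) = 0
  (R ∨ P) = max(0.18, 0.58) = 0.58
  (((((R → R) → not not Q) → not P) ∧ Q) ∧ (R ∨ P)) = min(0, 0.58) = 0
  Gödel value = 0
Łukasiewicz evaluation:
  (R → R): min(1, 1 − 0.18 + 0.18) = 1
  not Q: Łukasiewicz ¬ gives 1 − 0.47 = 0.53
  not not Q: Łukasiewicz ¬ gives 1 − 0.53 = 0.47
  ((R → R) → not not Q): min(1, 1 − 1 + 0.47) = 0.47
  not P: Łukasiewicz ¬ gives 1 − 0.58 = 0.42
  (((R → R) → not not Q) → not P): min(1, 1 − 0.47 + 0.42) = 0.95
  ((((R → R) → not not Q) → not P) ∧ Q) = min(0.95, 0.47) = 0.47
  (R ∨ P) = max(0.18, 0.58) = 0.58
  (((((R → R) → not not Q) → not P) ∧ Q) ∧ (R ∨ P)) = min(0.47, 0.58) = 0.47
  Łukasiewicz value = 0.47
Difference: 0 − 0.47 = -0.47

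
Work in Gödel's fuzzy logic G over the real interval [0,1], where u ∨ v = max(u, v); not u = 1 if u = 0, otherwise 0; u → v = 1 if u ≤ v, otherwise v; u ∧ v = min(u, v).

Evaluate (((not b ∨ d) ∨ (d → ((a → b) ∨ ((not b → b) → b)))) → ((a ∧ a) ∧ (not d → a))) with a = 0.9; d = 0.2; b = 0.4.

0.90

not b: Gödel ¬ of 0.4 = 0 (operand ≠ 0)
(not b ∨ d) = max(0, 0.2) = 0.2
(a → b): 0.9 > 0.4, so result = 0.4
not b: Gödel ¬ of 0.4 = 0 (operand ≠ 0)
(not b → b): 0 ≤ 0.4, so result = 1
((not b → b) → b): 1 > 0.4, so result = 0.4
((a → b) ∨ ((not b → b) → b)) = max(0.4, 0.4) = 0.4
(d → ((a → b) ∨ ((not b → b) → b))): 0.2 ≤ 0.4, so result = 1
((not b ∨ d) ∨ (d → ((a → b) ∨ ((not b → b) → b)))) = max(0.2, 1) = 1
(a ∧ a) = min(0.9, 0.9) = 0.9
not d: Gödel ¬ of 0.2 = 0 (operand ≠ 0)
(not d → a): 0 ≤ 0.9, so result = 1
((a ∧ a) ∧ (not d → a)) = min(0.9, 1) = 0.9
(((not b ∨ d) ∨ (d → ((a → b) ∨ ((not b → b) → b)))) → ((a ∧ a) ∧ (not d → a))): 1 > 0.9, so result = 0.9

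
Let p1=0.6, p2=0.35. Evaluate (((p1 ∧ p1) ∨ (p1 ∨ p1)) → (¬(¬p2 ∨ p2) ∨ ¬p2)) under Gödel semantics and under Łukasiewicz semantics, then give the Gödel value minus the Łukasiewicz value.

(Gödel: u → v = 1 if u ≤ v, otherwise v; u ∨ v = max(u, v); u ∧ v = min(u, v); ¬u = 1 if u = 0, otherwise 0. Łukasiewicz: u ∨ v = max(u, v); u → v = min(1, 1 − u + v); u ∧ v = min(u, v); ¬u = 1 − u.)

Gödel evaluation:
  (p1 ∧ p1) = min(0.6, 0.6) = 0.6
  (p1 ∨ p1) = max(0.6, 0.6) = 0.6
  ((p1 ∧ p1) ∨ (p1 ∨ p1)) = max(0.6, 0.6) = 0.6
  ¬p2: Gödel ¬ of 0.35 = 0 (operand ≠ 0)
  (¬p2 ∨ p2) = max(0, 0.35) = 0.35
  ¬(¬p2 ∨ p2): Gödel ¬ of 0.35 = 0 (operand ≠ 0)
  ¬p2: Gödel ¬ of 0.35 = 0 (operand ≠ 0)
  (¬(¬p2 ∨ p2) ∨ ¬p2) = max(0, 0) = 0
  (((p1 ∧ p1) ∨ (p1 ∨ p1)) → (¬(¬p2 ∨ p2) ∨ ¬p2)): 0.6 > 0, so result = 0
  Gödel value = 0
Łukasiewicz evaluation:
  (p1 ∧ p1) = min(0.6, 0.6) = 0.6
  (p1 ∨ p1) = max(0.6, 0.6) = 0.6
  ((p1 ∧ p1) ∨ (p1 ∨ p1)) = max(0.6, 0.6) = 0.6
  ¬p2: Łukasiewicz ¬ gives 1 − 0.35 = 0.65
  (¬p2 ∨ p2) = max(0.65, 0.35) = 0.65
  ¬(¬p2 ∨ p2): Łukasiewicz ¬ gives 1 − 0.65 = 0.35
  ¬p2: Łukasiewicz ¬ gives 1 − 0.35 = 0.65
  (¬(¬p2 ∨ p2) ∨ ¬p2) = max(0.35, 0.65) = 0.65
  (((p1 ∧ p1) ∨ (p1 ∨ p1)) → (¬(¬p2 ∨ p2) ∨ ¬p2)): min(1, 1 − 0.6 + 0.65) = 1
  Łukasiewicz value = 1
Difference: 0 − 1 = -1.00

-1.00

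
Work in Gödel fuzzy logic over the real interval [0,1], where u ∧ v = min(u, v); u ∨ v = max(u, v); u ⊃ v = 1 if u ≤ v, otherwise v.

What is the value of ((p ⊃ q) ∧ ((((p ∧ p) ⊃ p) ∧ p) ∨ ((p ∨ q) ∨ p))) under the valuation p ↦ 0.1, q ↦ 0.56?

(p ⊃ q): 0.1 ≤ 0.56, so result = 1
(p ∧ p) = min(0.1, 0.1) = 0.1
((p ∧ p) ⊃ p): 0.1 ≤ 0.1, so result = 1
(((p ∧ p) ⊃ p) ∧ p) = min(1, 0.1) = 0.1
(p ∨ q) = max(0.1, 0.56) = 0.56
((p ∨ q) ∨ p) = max(0.56, 0.1) = 0.56
((((p ∧ p) ⊃ p) ∧ p) ∨ ((p ∨ q) ∨ p)) = max(0.1, 0.56) = 0.56
((p ⊃ q) ∧ ((((p ∧ p) ⊃ p) ∧ p) ∨ ((p ∨ q) ∨ p))) = min(1, 0.56) = 0.56

0.56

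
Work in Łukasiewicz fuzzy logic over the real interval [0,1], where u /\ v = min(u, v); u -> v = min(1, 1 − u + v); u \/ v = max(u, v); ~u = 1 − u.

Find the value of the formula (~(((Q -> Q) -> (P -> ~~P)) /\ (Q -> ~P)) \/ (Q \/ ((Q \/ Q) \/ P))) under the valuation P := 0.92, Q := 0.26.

0.92

(Q -> Q): min(1, 1 − 0.26 + 0.26) = 1
~P: Łukasiewicz ¬ gives 1 − 0.92 = 0.08
~~P: Łukasiewicz ¬ gives 1 − 0.08 = 0.92
(P -> ~~P): min(1, 1 − 0.92 + 0.92) = 1
((Q -> Q) -> (P -> ~~P)): min(1, 1 − 1 + 1) = 1
~P: Łukasiewicz ¬ gives 1 − 0.92 = 0.08
(Q -> ~P): min(1, 1 − 0.26 + 0.08) = 0.82
(((Q -> Q) -> (P -> ~~P)) /\ (Q -> ~P)) = min(1, 0.82) = 0.82
~(((Q -> Q) -> (P -> ~~P)) /\ (Q -> ~P)): Łukasiewicz ¬ gives 1 − 0.82 = 0.18
(Q \/ Q) = max(0.26, 0.26) = 0.26
((Q \/ Q) \/ P) = max(0.26, 0.92) = 0.92
(Q \/ ((Q \/ Q) \/ P)) = max(0.26, 0.92) = 0.92
(~(((Q -> Q) -> (P -> ~~P)) /\ (Q -> ~P)) \/ (Q \/ ((Q \/ Q) \/ P))) = max(0.18, 0.92) = 0.92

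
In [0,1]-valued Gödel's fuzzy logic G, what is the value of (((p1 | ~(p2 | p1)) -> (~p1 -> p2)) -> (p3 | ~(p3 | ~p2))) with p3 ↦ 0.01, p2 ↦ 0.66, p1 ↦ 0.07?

0.01

(p2 | p1) = max(0.66, 0.07) = 0.66
~(p2 | p1): Gödel ¬ of 0.66 = 0 (operand ≠ 0)
(p1 | ~(p2 | p1)) = max(0.07, 0) = 0.07
~p1: Gödel ¬ of 0.07 = 0 (operand ≠ 0)
(~p1 -> p2): 0 ≤ 0.66, so result = 1
((p1 | ~(p2 | p1)) -> (~p1 -> p2)): 0.07 ≤ 1, so result = 1
~p2: Gödel ¬ of 0.66 = 0 (operand ≠ 0)
(p3 | ~p2) = max(0.01, 0) = 0.01
~(p3 | ~p2): Gödel ¬ of 0.01 = 0 (operand ≠ 0)
(p3 | ~(p3 | ~p2)) = max(0.01, 0) = 0.01
(((p1 | ~(p2 | p1)) -> (~p1 -> p2)) -> (p3 | ~(p3 | ~p2))): 1 > 0.01, so result = 0.01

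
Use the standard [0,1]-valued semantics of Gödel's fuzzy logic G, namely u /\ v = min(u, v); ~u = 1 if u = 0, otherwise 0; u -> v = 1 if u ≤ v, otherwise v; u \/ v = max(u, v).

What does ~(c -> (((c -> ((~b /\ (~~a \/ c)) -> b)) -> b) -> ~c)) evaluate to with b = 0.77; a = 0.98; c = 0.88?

1.00

~b: Gödel ¬ of 0.77 = 0 (operand ≠ 0)
~a: Gödel ¬ of 0.98 = 0 (operand ≠ 0)
~~a: Gödel ¬ of 0 = 1 (operand is 0)
(~~a \/ c) = max(1, 0.88) = 1
(~b /\ (~~a \/ c)) = min(0, 1) = 0
((~b /\ (~~a \/ c)) -> b): 0 ≤ 0.77, so result = 1
(c -> ((~b /\ (~~a \/ c)) -> b)): 0.88 ≤ 1, so result = 1
((c -> ((~b /\ (~~a \/ c)) -> b)) -> b): 1 > 0.77, so result = 0.77
~c: Gödel ¬ of 0.88 = 0 (operand ≠ 0)
(((c -> ((~b /\ (~~a \/ c)) -> b)) -> b) -> ~c): 0.77 > 0, so result = 0
(c -> (((c -> ((~b /\ (~~a \/ c)) -> b)) -> b) -> ~c)): 0.88 > 0, so result = 0
~(c -> (((c -> ((~b /\ (~~a \/ c)) -> b)) -> b) -> ~c)): Gödel ¬ of 0 = 1 (operand is 0)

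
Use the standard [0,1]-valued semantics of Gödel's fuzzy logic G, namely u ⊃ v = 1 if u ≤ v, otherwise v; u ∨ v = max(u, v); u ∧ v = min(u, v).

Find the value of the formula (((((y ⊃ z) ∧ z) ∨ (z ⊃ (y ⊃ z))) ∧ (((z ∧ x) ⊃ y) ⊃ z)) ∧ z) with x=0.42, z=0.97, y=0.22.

(y ⊃ z): 0.22 ≤ 0.97, so result = 1
((y ⊃ z) ∧ z) = min(1, 0.97) = 0.97
(y ⊃ z): 0.22 ≤ 0.97, so result = 1
(z ⊃ (y ⊃ z)): 0.97 ≤ 1, so result = 1
(((y ⊃ z) ∧ z) ∨ (z ⊃ (y ⊃ z))) = max(0.97, 1) = 1
(z ∧ x) = min(0.97, 0.42) = 0.42
((z ∧ x) ⊃ y): 0.42 > 0.22, so result = 0.22
(((z ∧ x) ⊃ y) ⊃ z): 0.22 ≤ 0.97, so result = 1
((((y ⊃ z) ∧ z) ∨ (z ⊃ (y ⊃ z))) ∧ (((z ∧ x) ⊃ y) ⊃ z)) = min(1, 1) = 1
(((((y ⊃ z) ∧ z) ∨ (z ⊃ (y ⊃ z))) ∧ (((z ∧ x) ⊃ y) ⊃ z)) ∧ z) = min(1, 0.97) = 0.97

0.97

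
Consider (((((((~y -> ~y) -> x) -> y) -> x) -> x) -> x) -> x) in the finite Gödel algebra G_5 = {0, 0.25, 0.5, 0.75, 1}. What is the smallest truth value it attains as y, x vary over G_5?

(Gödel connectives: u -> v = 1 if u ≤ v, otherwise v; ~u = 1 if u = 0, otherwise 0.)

0.25

The minimum is attained at y = 0, x = 0.25:
  ~y: Gödel ¬ of 0 = 1 (operand is 0)
  ~y: Gödel ¬ of 0 = 1 (operand is 0)
  (~y -> ~y): 1 ≤ 1, so result = 1
  ((~y -> ~y) -> x): 1 > 0.25, so result = 0.25
  (((~y -> ~y) -> x) -> y): 0.25 > 0, so result = 0
  ((((~y -> ~y) -> x) -> y) -> x): 0 ≤ 0.25, so result = 1
  (((((~y -> ~y) -> x) -> y) -> x) -> x): 1 > 0.25, so result = 0.25
  ((((((~y -> ~y) -> x) -> y) -> x) -> x) -> x): 0.25 ≤ 0.25, so result = 1
  (((((((~y -> ~y) -> x) -> y) -> x) -> x) -> x) -> x): 1 > 0.25, so result = 0.25
Checking all 25 assignments confirms none give a value below 0.25.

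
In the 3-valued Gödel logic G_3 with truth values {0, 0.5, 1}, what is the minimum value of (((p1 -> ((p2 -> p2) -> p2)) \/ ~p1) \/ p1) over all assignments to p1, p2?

The minimum is attained at p1 = 0.5, p2 = 0:
  (p2 -> p2): 0 ≤ 0, so result = 1
  ((p2 -> p2) -> p2): 1 > 0, so result = 0
  (p1 -> ((p2 -> p2) -> p2)): 0.5 > 0, so result = 0
  ~p1: Gödel ¬ of 0.5 = 0 (operand ≠ 0)
  ((p1 -> ((p2 -> p2) -> p2)) \/ ~p1) = max(0, 0) = 0
  (((p1 -> ((p2 -> p2) -> p2)) \/ ~p1) \/ p1) = max(0, 0.5) = 0.5
Checking all 9 assignments confirms none give a value below 0.50.

0.50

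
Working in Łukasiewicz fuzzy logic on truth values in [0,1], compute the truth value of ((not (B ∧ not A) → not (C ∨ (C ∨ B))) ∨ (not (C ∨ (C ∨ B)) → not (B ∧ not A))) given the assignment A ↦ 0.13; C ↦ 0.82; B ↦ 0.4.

not A: Łukasiewicz ¬ gives 1 − 0.13 = 0.87
(B ∧ not A) = min(0.4, 0.87) = 0.4
not (B ∧ not A): Łukasiewicz ¬ gives 1 − 0.4 = 0.6
(C ∨ B) = max(0.82, 0.4) = 0.82
(C ∨ (C ∨ B)) = max(0.82, 0.82) = 0.82
not (C ∨ (C ∨ B)): Łukasiewicz ¬ gives 1 − 0.82 = 0.18
(not (B ∧ not A) → not (C ∨ (C ∨ B))): min(1, 1 − 0.6 + 0.18) = 0.58
(C ∨ B) = max(0.82, 0.4) = 0.82
(C ∨ (C ∨ B)) = max(0.82, 0.82) = 0.82
not (C ∨ (C ∨ B)): Łukasiewicz ¬ gives 1 − 0.82 = 0.18
not A: Łukasiewicz ¬ gives 1 − 0.13 = 0.87
(B ∧ not A) = min(0.4, 0.87) = 0.4
not (B ∧ not A): Łukasiewicz ¬ gives 1 − 0.4 = 0.6
(not (C ∨ (C ∨ B)) → not (B ∧ not A)): min(1, 1 − 0.18 + 0.6) = 1
((not (B ∧ not A) → not (C ∨ (C ∨ B))) ∨ (not (C ∨ (C ∨ B)) → not (B ∧ not A))) = max(0.58, 1) = 1

1.00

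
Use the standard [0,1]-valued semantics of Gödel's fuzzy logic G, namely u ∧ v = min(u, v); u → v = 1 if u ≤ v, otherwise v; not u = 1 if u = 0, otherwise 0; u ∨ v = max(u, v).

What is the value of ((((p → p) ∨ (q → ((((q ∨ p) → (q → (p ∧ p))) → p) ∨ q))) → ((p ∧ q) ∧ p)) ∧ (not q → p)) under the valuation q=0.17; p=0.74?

0.17

(p → p): 0.74 ≤ 0.74, so result = 1
(q ∨ p) = max(0.17, 0.74) = 0.74
(p ∧ p) = min(0.74, 0.74) = 0.74
(q → (p ∧ p)): 0.17 ≤ 0.74, so result = 1
((q ∨ p) → (q → (p ∧ p))): 0.74 ≤ 1, so result = 1
(((q ∨ p) → (q → (p ∧ p))) → p): 1 > 0.74, so result = 0.74
((((q ∨ p) → (q → (p ∧ p))) → p) ∨ q) = max(0.74, 0.17) = 0.74
(q → ((((q ∨ p) → (q → (p ∧ p))) → p) ∨ q)): 0.17 ≤ 0.74, so result = 1
((p → p) ∨ (q → ((((q ∨ p) → (q → (p ∧ p))) → p) ∨ q))) = max(1, 1) = 1
(p ∧ q) = min(0.74, 0.17) = 0.17
((p ∧ q) ∧ p) = min(0.17, 0.74) = 0.17
(((p → p) ∨ (q → ((((q ∨ p) → (q → (p ∧ p))) → p) ∨ q))) → ((p ∧ q) ∧ p)): 1 > 0.17, so result = 0.17
not q: Gödel ¬ of 0.17 = 0 (operand ≠ 0)
(not q → p): 0 ≤ 0.74, so result = 1
((((p → p) ∨ (q → ((((q ∨ p) → (q → (p ∧ p))) → p) ∨ q))) → ((p ∧ q) ∧ p)) ∧ (not q → p)) = min(0.17, 1) = 0.17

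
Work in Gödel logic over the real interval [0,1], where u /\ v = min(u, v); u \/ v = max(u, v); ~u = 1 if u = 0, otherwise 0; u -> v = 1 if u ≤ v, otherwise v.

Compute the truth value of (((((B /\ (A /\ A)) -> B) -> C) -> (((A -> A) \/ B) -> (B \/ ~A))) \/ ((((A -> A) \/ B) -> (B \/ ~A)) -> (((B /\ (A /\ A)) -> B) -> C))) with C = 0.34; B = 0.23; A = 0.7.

1.00

(A /\ A) = min(0.7, 0.7) = 0.7
(B /\ (A /\ A)) = min(0.23, 0.7) = 0.23
((B /\ (A /\ A)) -> B): 0.23 ≤ 0.23, so result = 1
(((B /\ (A /\ A)) -> B) -> C): 1 > 0.34, so result = 0.34
(A -> A): 0.7 ≤ 0.7, so result = 1
((A -> A) \/ B) = max(1, 0.23) = 1
~A: Gödel ¬ of 0.7 = 0 (operand ≠ 0)
(B \/ ~A) = max(0.23, 0) = 0.23
(((A -> A) \/ B) -> (B \/ ~A)): 1 > 0.23, so result = 0.23
((((B /\ (A /\ A)) -> B) -> C) -> (((A -> A) \/ B) -> (B \/ ~A))): 0.34 > 0.23, so result = 0.23
(A -> A): 0.7 ≤ 0.7, so result = 1
((A -> A) \/ B) = max(1, 0.23) = 1
~A: Gödel ¬ of 0.7 = 0 (operand ≠ 0)
(B \/ ~A) = max(0.23, 0) = 0.23
(((A -> A) \/ B) -> (B \/ ~A)): 1 > 0.23, so result = 0.23
(A /\ A) = min(0.7, 0.7) = 0.7
(B /\ (A /\ A)) = min(0.23, 0.7) = 0.23
((B /\ (A /\ A)) -> B): 0.23 ≤ 0.23, so result = 1
(((B /\ (A /\ A)) -> B) -> C): 1 > 0.34, so result = 0.34
((((A -> A) \/ B) -> (B \/ ~A)) -> (((B /\ (A /\ A)) -> B) -> C)): 0.23 ≤ 0.34, so result = 1
(((((B /\ (A /\ A)) -> B) -> C) -> (((A -> A) \/ B) -> (B \/ ~A))) \/ ((((A -> A) \/ B) -> (B \/ ~A)) -> (((B /\ (A /\ A)) -> B) -> C))) = max(0.23, 1) = 1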